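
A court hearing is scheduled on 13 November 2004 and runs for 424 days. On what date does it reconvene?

Counting forward 424 days from November 13, 2004.
November has 30 days, so 30 − 13 = 17 days remain after November 13, 2004; 424 − 17 = 407 left.
December 2004 has 31 days: 407 − 31 = 376 left.
January 2005 has 31 days: 376 − 31 = 345 left.
February 2005 has 28 days (2005 is not a leap year): 345 − 28 = 317 left.
March 2005 has 31 days: 317 − 31 = 286 left.
April 2005 has 30 days: 286 − 30 = 256 left.
May 2005 has 31 days: 256 − 31 = 225 left.
June 2005 has 30 days: 225 − 30 = 195 left.
July 2005 has 31 days: 195 − 31 = 164 left.
August 2005 has 31 days: 164 − 31 = 133 left.
September 2005 has 30 days: 133 − 30 = 103 left.
October 2005 has 31 days: 103 − 31 = 72 left.
November 2005 has 30 days: 72 − 30 = 42 left.
December 2005 has 31 days: 42 − 31 = 11 left.
11 days into January 2006 → January 11, 2006.

January 11, 2006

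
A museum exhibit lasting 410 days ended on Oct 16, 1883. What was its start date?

September 1, 1882

Going back 410 days from October 16, 1883.
Going back 16 days from October 16, 1883 reaches the end of the previous month; 410 − 16 = 394 left.
September 1883 has 30 days: 394 − 30 = 364 left.
August 1883 has 31 days: 364 − 31 = 333 left.
July 1883 has 31 days: 333 − 31 = 302 left.
June 1883 has 30 days: 302 − 30 = 272 left.
May 1883 has 31 days: 272 − 31 = 241 left.
April 1883 has 30 days: 241 − 30 = 211 left.
March 1883 has 31 days: 211 − 31 = 180 left.
February 1883 has 28 days (1883 is not a leap year): 180 − 28 = 152 left.
January 1883 has 31 days: 152 − 31 = 121 left.
December 1882 has 31 days: 121 − 31 = 90 left.
November 1882 has 30 days: 90 − 30 = 60 left.
October 1882 has 31 days: 60 − 31 = 29 left.
September 1882 has 30 days; 30 − 29 = 1 → September 1, 1882.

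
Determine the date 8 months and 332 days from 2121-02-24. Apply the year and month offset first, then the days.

September 21, 2122

Counting forward 8 months and 332 days from February 24, 2121: first the month/year part, then the days.
month 2 + 8 = 10 → October 2121.
Day 24 is valid in October, giving October 24, 2121.
Now add 332 days from October 24, 2121.
October has 31 days, so 31 − 24 = 7 days remain after October 24, 2121; 332 − 7 = 325 left.
November 2121 has 30 days: 325 − 30 = 295 left.
December 2121 has 31 days: 295 − 31 = 264 left.
January 2122 has 31 days: 264 − 31 = 233 left.
February 2122 has 28 days (2122 is not a leap year): 233 − 28 = 205 left.
March 2122 has 31 days: 205 − 31 = 174 left.
April 2122 has 30 days: 174 − 30 = 144 left.
May 2122 has 31 days: 144 − 31 = 113 left.
June 2122 has 30 days: 113 − 30 = 83 left.
July 2122 has 31 days: 83 − 31 = 52 left.
August 2122 has 31 days: 52 − 31 = 21 left.
21 days into September 2122 → September 21, 2122.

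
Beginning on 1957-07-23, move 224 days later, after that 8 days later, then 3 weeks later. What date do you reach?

Counting forward 224 days from July 23, 1957:
July has 31 days, so 31 − 23 = 8 days remain after July 23, 1957; 224 − 8 = 216 left.
August 1957 has 31 days: 216 − 31 = 185 left.
September 1957 has 30 days: 185 − 30 = 155 left.
October 1957 has 31 days: 155 − 31 = 124 left.
November 1957 has 30 days: 124 − 30 = 94 left.
December 1957 has 31 days: 94 − 31 = 63 left.
January 1958 has 31 days: 63 − 31 = 32 left.
February 1958 has 28 days (1958 is not a leap year): 32 − 28 = 4 left.
4 days into March 1958 → March 4, 1958.
Advancing 8 days from March 4, 1958:
March has 31 days; 4 + 8 = 12, still in March.
Advancing 3 weeks (= 21 days) from March 12, 1958:
March has 31 days, so 31 − 12 = 19 days remain after March 12, 1958; 21 − 19 = 2 left.
2 days into April 1958 → April 2, 1958.

April 2, 1958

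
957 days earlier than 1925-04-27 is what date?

Going back 957 days from April 27, 1925.
Going back 27 days from April 27, 1925 reaches the end of the previous month; 957 − 27 = 930 left.
March 1925 has 31 days: 930 − 31 = 899 left.
February 1925 has 28 days (1925 is not a leap year): 899 − 28 = 871 left.
January 1925 has 31 days: 871 − 31 = 840 left.
December 1924 has 31 days: 840 − 31 = 809 left.
November 1924 has 30 days: 809 − 30 = 779 left.
October 1924 has 31 days: 779 − 31 = 748 left.
September 1924 has 30 days: 748 − 30 = 718 left.
August 1924 has 31 days: 718 − 31 = 687 left.
July 1924 has 31 days: 687 − 31 = 656 left.
June 1924 has 30 days: 656 − 30 = 626 left.
May 1924 has 31 days: 626 − 31 = 595 left.
April 1924 has 30 days: 595 − 30 = 565 left.
March 1924 has 31 days: 565 − 31 = 534 left.
February 1924 has 29 days (1924 is a leap year): 534 − 29 = 505 left.
January 1924 has 31 days: 505 − 31 = 474 left.
December 1923 has 31 days: 474 − 31 = 443 left.
November 1923 has 30 days: 443 − 30 = 413 left.
October 1923 has 31 days: 413 − 31 = 382 left.
September 1923 has 30 days: 382 − 30 = 352 left.
August 1923 has 31 days: 352 − 31 = 321 left.
July 1923 has 31 days: 321 − 31 = 290 left.
June 1923 has 30 days: 290 − 30 = 260 left.
May 1923 has 31 days: 260 − 31 = 229 left.
April 1923 has 30 days: 229 − 30 = 199 left.
March 1923 has 31 days: 199 − 31 = 168 left.
February 1923 has 28 days (1923 is not a leap year): 168 − 28 = 140 left.
January 1923 has 31 days: 140 − 31 = 109 left.
December 1922 has 31 days: 109 − 31 = 78 left.
November 1922 has 30 days: 78 − 30 = 48 left.
October 1922 has 31 days: 48 − 31 = 17 left.
September 1922 has 30 days; 30 − 17 = 13 → September 13, 1922.

September 13, 1922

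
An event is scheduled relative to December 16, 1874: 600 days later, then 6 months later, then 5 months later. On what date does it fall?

Counting forward 600 days from December 16, 1874:
December has 31 days, so 31 − 16 = 15 days remain after December 16, 1874; 600 − 15 = 585 left.
January 1875 has 31 days: 585 − 31 = 554 left.
February 1875 has 28 days (1875 is not a leap year): 554 − 28 = 526 left.
March 1875 has 31 days: 526 − 31 = 495 left.
April 1875 has 30 days: 495 − 30 = 465 left.
May 1875 has 31 days: 465 − 31 = 434 left.
June 1875 has 30 days: 434 − 30 = 404 left.
July 1875 has 31 days: 404 − 31 = 373 left.
August 1875 has 31 days: 373 − 31 = 342 left.
September 1875 has 30 days: 342 − 30 = 312 left.
October 1875 has 31 days: 312 − 31 = 281 left.
November 1875 has 30 days: 281 − 30 = 251 left.
December 1875 has 31 days: 251 − 31 = 220 left.
January 1876 has 31 days: 220 − 31 = 189 left.
February 1876 has 29 days (1876 is a leap year): 189 − 29 = 160 left.
March 1876 has 31 days: 160 − 31 = 129 left.
April 1876 has 30 days: 129 − 30 = 99 left.
May 1876 has 31 days: 99 − 31 = 68 left.
June 1876 has 30 days: 68 − 30 = 38 left.
July 1876 has 31 days: 38 − 31 = 7 left.
7 days into August 1876 → August 7, 1876.
Advancing 6 months from August 7, 1876:
month 8 + 6 = 14, which is month 2 of year 1877 → February 1877.
Day 7 is valid in February, giving February 7, 1877.
Adding 5 months from February 7, 1877:
month 2 + 5 = 7 → July 1877.
Day 7 is valid in July, giving July 7, 1877.

July 7, 1877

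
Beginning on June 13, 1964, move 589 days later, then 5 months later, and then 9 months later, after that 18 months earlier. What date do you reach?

Adding 589 days from June 13, 1964:
June has 30 days, so 30 − 13 = 17 days remain after June 13, 1964; 589 − 17 = 572 left.
July 1964 has 31 days: 572 − 31 = 541 left.
August 1964 has 31 days: 541 − 31 = 510 left.
September 1964 has 30 days: 510 − 30 = 480 left.
October 1964 has 31 days: 480 − 31 = 449 left.
November 1964 has 30 days: 449 − 30 = 419 left.
December 1964 has 31 days: 419 − 31 = 388 left.
January 1965 has 31 days: 388 − 31 = 357 left.
February 1965 has 28 days (1965 is not a leap year): 357 − 28 = 329 left.
March 1965 has 31 days: 329 − 31 = 298 left.
April 1965 has 30 days: 298 − 30 = 268 left.
May 1965 has 31 days: 268 − 31 = 237 left.
June 1965 has 30 days: 237 − 30 = 207 left.
July 1965 has 31 days: 207 − 31 = 176 left.
August 1965 has 31 days: 176 − 31 = 145 left.
September 1965 has 30 days: 145 − 30 = 115 left.
October 1965 has 31 days: 115 − 31 = 84 left.
November 1965 has 30 days: 84 − 30 = 54 left.
December 1965 has 31 days: 54 − 31 = 23 left.
23 days into January 1966 → January 23, 1966.
Counting forward 5 months from January 23, 1966:
month 1 + 5 = 6 → June 1966.
Day 23 is valid in June, giving June 23, 1966.
Advancing 9 months from June 23, 1966:
month 6 + 9 = 15, which is month 3 of year 1967 → March 1967.
Day 23 is valid in March, giving March 23, 1967.
Counting back 18 months from March 23, 1967:
month 3 − 18 = -15, which is month 9 of year 1965 → September 1965.
Day 23 is valid in September, giving September 23, 1965.

September 23, 1965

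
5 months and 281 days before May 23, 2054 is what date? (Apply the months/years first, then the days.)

March 17, 2053

Subtracting 5 months and 281 days from May 23, 2054: first the month/year part, then the days.
month 5 − 5 = 0, which is month 12 of year 2053 → December 2053.
Day 23 is valid in December, giving December 23, 2053.
Now subtract 281 days from December 23, 2053.
Going back 23 days from December 23, 2053 reaches the end of the previous month; 281 − 23 = 258 left.
November 2053 has 30 days: 258 − 30 = 228 left.
October 2053 has 31 days: 228 − 31 = 197 left.
September 2053 has 30 days: 197 − 30 = 167 left.
August 2053 has 31 days: 167 − 31 = 136 left.
July 2053 has 31 days: 136 − 31 = 105 left.
June 2053 has 30 days: 105 − 30 = 75 left.
May 2053 has 31 days: 75 − 31 = 44 left.
April 2053 has 30 days: 44 − 30 = 14 left.
March 2053 has 31 days; 31 − 14 = 17 → March 17, 2053.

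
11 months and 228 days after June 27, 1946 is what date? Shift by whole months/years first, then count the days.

January 10, 1948

Adding 11 months and 228 days from June 27, 1946: first the month/year part, then the days.
month 6 + 11 = 17, which is month 5 of year 1947 → May 1947.
Day 27 is valid in May, giving May 27, 1947.
Now add 228 days from May 27, 1947.
May has 31 days, so 31 − 27 = 4 days remain after May 27, 1947; 228 − 4 = 224 left.
June 1947 has 30 days: 224 − 30 = 194 left.
July 1947 has 31 days: 194 − 31 = 163 left.
August 1947 has 31 days: 163 − 31 = 132 left.
September 1947 has 30 days: 132 − 30 = 102 left.
October 1947 has 31 days: 102 − 31 = 71 left.
November 1947 has 30 days: 71 − 30 = 41 left.
December 1947 has 31 days: 41 − 31 = 10 left.
10 days into January 1948 → January 10, 1948.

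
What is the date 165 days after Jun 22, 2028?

Adding 165 days from June 22, 2028.
June has 30 days, so 30 − 22 = 8 days remain after June 22, 2028; 165 − 8 = 157 left.
July 2028 has 31 days: 157 − 31 = 126 left.
August 2028 has 31 days: 126 − 31 = 95 left.
September 2028 has 30 days: 95 − 30 = 65 left.
October 2028 has 31 days: 65 − 31 = 34 left.
November 2028 has 30 days: 34 − 30 = 4 left.
4 days into December 2028 → December 4, 2028.

December 4, 2028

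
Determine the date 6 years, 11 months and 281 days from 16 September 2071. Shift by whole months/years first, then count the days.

May 24, 2079

Counting forward 6 years, 11 months and 281 days from September 16, 2071: first the month/year part, then the days.
+6 years → 2077; month 9 + 11 = 20, which is month 8 of year 2078 → August 2078.
Day 16 is valid in August, giving August 16, 2078.
Now add 281 days from August 16, 2078.
August has 31 days, so 31 − 16 = 15 days remain after August 16, 2078; 281 − 15 = 266 left.
September 2078 has 30 days: 266 − 30 = 236 left.
October 2078 has 31 days: 236 − 31 = 205 left.
November 2078 has 30 days: 205 − 30 = 175 left.
December 2078 has 31 days: 175 − 31 = 144 left.
January 2079 has 31 days: 144 − 31 = 113 left.
February 2079 has 28 days (2079 is not a leap year): 113 − 28 = 85 left.
March 2079 has 31 days: 85 − 31 = 54 left.
April 2079 has 30 days: 54 − 30 = 24 left.
24 days into May 2079 → May 24, 2079.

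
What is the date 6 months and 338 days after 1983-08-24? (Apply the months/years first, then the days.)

Advancing 6 months and 338 days from August 24, 1983: first the month/year part, then the days.
month 8 + 6 = 14, which is month 2 of year 1984 → February 1984.
Day 24 is valid in February, giving February 24, 1984.
Now add 338 days from February 24, 1984.
February has 29 days, so 29 − 24 = 5 days remain after February 24, 1984; 338 − 5 = 333 left.
March 1984 has 31 days: 333 − 31 = 302 left.
April 1984 has 30 days: 302 − 30 = 272 left.
May 1984 has 31 days: 272 − 31 = 241 left.
June 1984 has 30 days: 241 − 30 = 211 left.
July 1984 has 31 days: 211 − 31 = 180 left.
August 1984 has 31 days: 180 − 31 = 149 left.
September 1984 has 30 days: 149 − 30 = 119 left.
October 1984 has 31 days: 119 − 31 = 88 left.
November 1984 has 30 days: 88 − 30 = 58 left.
December 1984 has 31 days: 58 − 31 = 27 left.
27 days into January 1985 → January 27, 1985.

January 27, 1985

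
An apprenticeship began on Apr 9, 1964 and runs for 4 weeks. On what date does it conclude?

May 7, 1964

Advancing 4 weeks = 28 days from April 9, 1964.
April has 30 days, so 30 − 9 = 21 days remain after April 9, 1964; 28 − 21 = 7 left.
7 days into May 1964 → May 7, 1964.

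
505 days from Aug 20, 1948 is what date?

Counting forward 505 days from August 20, 1948.
August has 31 days, so 31 − 20 = 11 days remain after August 20, 1948; 505 − 11 = 494 left.
September 1948 has 30 days: 494 − 30 = 464 left.
October 1948 has 31 days: 464 − 31 = 433 left.
November 1948 has 30 days: 433 − 30 = 403 left.
December 1948 has 31 days: 403 − 31 = 372 left.
January 1949 has 31 days: 372 − 31 = 341 left.
February 1949 has 28 days (1949 is not a leap year): 341 − 28 = 313 left.
March 1949 has 31 days: 313 − 31 = 282 left.
April 1949 has 30 days: 282 − 30 = 252 left.
May 1949 has 31 days: 252 − 31 = 221 left.
June 1949 has 30 days: 221 − 30 = 191 left.
July 1949 has 31 days: 191 − 31 = 160 left.
August 1949 has 31 days: 160 − 31 = 129 left.
September 1949 has 30 days: 129 − 30 = 99 left.
October 1949 has 31 days: 99 − 31 = 68 left.
November 1949 has 30 days: 68 − 30 = 38 left.
December 1949 has 31 days: 38 − 31 = 7 left.
7 days into January 1950 → January 7, 1950.

January 7, 1950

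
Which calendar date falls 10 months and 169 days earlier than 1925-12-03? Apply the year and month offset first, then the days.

August 18, 1924

Going back 10 months and 169 days from December 3, 1925: first the month/year part, then the days.
month 12 − 10 = 2 → February 1925.
Day 3 is valid in February, giving February 3, 1925.
Now subtract 169 days from February 3, 1925.
Going back 3 days from February 3, 1925 reaches the end of the previous month; 169 − 3 = 166 left.
January 1925 has 31 days: 166 − 31 = 135 left.
December 1924 has 31 days: 135 − 31 = 104 left.
November 1924 has 30 days: 104 − 30 = 74 left.
October 1924 has 31 days: 74 − 31 = 43 left.
September 1924 has 30 days: 43 − 30 = 13 left.
August 1924 has 31 days; 31 − 13 = 18 → August 18, 1924.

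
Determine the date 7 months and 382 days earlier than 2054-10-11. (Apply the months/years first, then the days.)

Going back 7 months and 382 days from October 11, 2054: first the month/year part, then the days.
month 10 − 7 = 3 → March 2054.
Day 11 is valid in March, giving March 11, 2054.
Now subtract 382 days from March 11, 2054.
Going back 11 days from March 11, 2054 reaches the end of the previous month; 382 − 11 = 371 left.
February 2054 has 28 days (2054 is not a leap year): 371 − 28 = 343 left.
January 2054 has 31 days: 343 − 31 = 312 left.
December 2053 has 31 days: 312 − 31 = 281 left.
November 2053 has 30 days: 281 − 30 = 251 left.
October 2053 has 31 days: 251 − 31 = 220 left.
September 2053 has 30 days: 220 − 30 = 190 left.
August 2053 has 31 days: 190 − 31 = 159 left.
July 2053 has 31 days: 159 − 31 = 128 left.
June 2053 has 30 days: 128 − 30 = 98 left.
May 2053 has 31 days: 98 − 31 = 67 left.
April 2053 has 30 days: 67 − 30 = 37 left.
March 2053 has 31 days: 37 − 31 = 6 left.
February 2053 has 28 days; 28 − 6 = 22 → February 22, 2053.

February 22, 2053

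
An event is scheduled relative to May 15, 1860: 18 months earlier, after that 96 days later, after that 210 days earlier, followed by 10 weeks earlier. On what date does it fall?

May 15, 1858

Subtracting 18 months from May 15, 1860:
month 5 − 18 = -13, which is month 11 of year 1858 → November 1858.
Day 15 is valid in November, giving November 15, 1858.
Advancing 96 days from November 15, 1858:
November has 30 days, so 30 − 15 = 15 days remain after November 15, 1858; 96 − 15 = 81 left.
December 1858 has 31 days: 81 − 31 = 50 left.
January 1859 has 31 days: 50 − 31 = 19 left.
19 days into February 1859 → February 19, 1859.
Counting back 210 days from February 19, 1859:
Going back 19 days from February 19, 1859 reaches the end of the previous month; 210 − 19 = 191 left.
January 1859 has 31 days: 191 − 31 = 160 left.
December 1858 has 31 days: 160 − 31 = 129 left.
November 1858 has 30 days: 129 − 30 = 99 left.
October 1858 has 31 days: 99 − 31 = 68 left.
September 1858 has 30 days: 68 − 30 = 38 left.
August 1858 has 31 days: 38 − 31 = 7 left.
July 1858 has 31 days; 31 − 7 = 24 → July 24, 1858.
Subtracting 10 weeks (= 70 days) from July 24, 1858:
Going back 24 days from July 24, 1858 reaches the end of the previous month; 70 − 24 = 46 left.
June 1858 has 30 days: 46 − 30 = 16 left.
May 1858 has 31 days; 31 − 16 = 15 → May 15, 1858.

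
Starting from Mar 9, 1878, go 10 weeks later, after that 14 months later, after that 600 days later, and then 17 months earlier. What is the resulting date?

Counting forward 10 weeks (= 70 days) from March 9, 1878:
March has 31 days, so 31 − 9 = 22 days remain after March 9, 1878; 70 − 22 = 48 left.
April 1878 has 30 days: 48 − 30 = 18 left.
18 days into May 1878 → May 18, 1878.
Counting forward 14 months from May 18, 1878:
month 5 + 14 = 19, which is month 7 of year 1879 → July 1879.
Day 18 is valid in July, giving July 18, 1879.
Counting forward 600 days from July 18, 1879:
July has 31 days, so 31 − 18 = 13 days remain after July 18, 1879; 600 − 13 = 587 left.
August 1879 has 31 days: 587 − 31 = 556 left.
September 1879 has 30 days: 556 − 30 = 526 left.
October 1879 has 31 days: 526 − 31 = 495 left.
November 1879 has 30 days: 495 − 30 = 465 left.
December 1879 has 31 days: 465 − 31 = 434 left.
January 1880 has 31 days: 434 − 31 = 403 left.
February 1880 has 29 days (1880 is a leap year): 403 − 29 = 374 left.
March 1880 has 31 days: 374 − 31 = 343 left.
April 1880 has 30 days: 343 − 30 = 313 left.
May 1880 has 31 days: 313 − 31 = 282 left.
June 1880 has 30 days: 282 − 30 = 252 left.
July 1880 has 31 days: 252 − 31 = 221 left.
August 1880 has 31 days: 221 − 31 = 190 left.
September 1880 has 30 days: 190 − 30 = 160 left.
October 1880 has 31 days: 160 − 31 = 129 left.
November 1880 has 30 days: 129 − 30 = 99 left.
December 1880 has 31 days: 99 − 31 = 68 left.
January 1881 has 31 days: 68 − 31 = 37 left.
February 1881 has 28 days (1881 is not a leap year): 37 − 28 = 9 left.
9 days into March 1881 → March 9, 1881.
Going back 17 months from March 9, 1881:
month 3 − 17 = -14, which is month 10 of year 1879 → October 1879.
Day 9 is valid in October, giving October 9, 1879.

October 9, 1879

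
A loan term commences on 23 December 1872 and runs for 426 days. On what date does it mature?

Advancing 426 days from December 23, 1872.
December has 31 days, so 31 − 23 = 8 days remain after December 23, 1872; 426 − 8 = 418 left.
January 1873 has 31 days: 418 − 31 = 387 left.
February 1873 has 28 days (1873 is not a leap year): 387 − 28 = 359 left.
March 1873 has 31 days: 359 − 31 = 328 left.
April 1873 has 30 days: 328 − 30 = 298 left.
May 1873 has 31 days: 298 − 31 = 267 left.
June 1873 has 30 days: 267 − 30 = 237 left.
July 1873 has 31 days: 237 − 31 = 206 left.
August 1873 has 31 days: 206 − 31 = 175 left.
September 1873 has 30 days: 175 − 30 = 145 left.
October 1873 has 31 days: 145 − 31 = 114 left.
November 1873 has 30 days: 114 − 30 = 84 left.
December 1873 has 31 days: 84 − 31 = 53 left.
January 1874 has 31 days: 53 − 31 = 22 left.
22 days into February 1874 → February 22, 1874.

February 22, 1874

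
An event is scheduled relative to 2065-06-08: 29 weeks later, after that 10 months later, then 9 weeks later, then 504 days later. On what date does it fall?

Counting forward 29 weeks (= 203 days) from June 8, 2065:
June has 30 days, so 30 − 8 = 22 days remain after June 8, 2065; 203 − 22 = 181 left.
July 2065 has 31 days: 181 − 31 = 150 left.
August 2065 has 31 days: 150 − 31 = 119 left.
September 2065 has 30 days: 119 − 30 = 89 left.
October 2065 has 31 days: 89 − 31 = 58 left.
November 2065 has 30 days: 58 − 30 = 28 left.
28 days into December 2065 → December 28, 2065.
Advancing 10 months from December 28, 2065:
month 12 + 10 = 22, which is month 10 of year 2066 → October 2066.
Day 28 is valid in October, giving October 28, 2066.
Counting forward 9 weeks (= 63 days) from October 28, 2066:
October has 31 days, so 31 − 28 = 3 days remain after October 28, 2066; 63 − 3 = 60 left.
November 2066 has 30 days: 60 − 30 = 30 left.
30 days into December 2066 → December 30, 2066.
Advancing 504 days from December 30, 2066:
December has 31 days, so 31 − 30 = 1 day remains after December 30, 2066; 504 − 1 = 503 left.
January 2067 has 31 days: 503 − 31 = 472 left.
February 2067 has 28 days (2067 is not a leap year): 472 − 28 = 444 left.
March 2067 has 31 days: 444 − 31 = 413 left.
April 2067 has 30 days: 413 − 30 = 383 left.
May 2067 has 31 days: 383 − 31 = 352 left.
June 2067 has 30 days: 352 − 30 = 322 left.
July 2067 has 31 days: 322 − 31 = 291 left.
August 2067 has 31 days: 291 − 31 = 260 left.
September 2067 has 30 days: 260 − 30 = 230 left.
October 2067 has 31 days: 230 − 31 = 199 left.
November 2067 has 30 days: 199 − 30 = 169 left.
December 2067 has 31 days: 169 − 31 = 138 left.
January 2068 has 31 days: 138 − 31 = 107 left.
February 2068 has 29 days (2068 is a leap year): 107 − 29 = 78 left.
March 2068 has 31 days: 78 − 31 = 47 left.
April 2068 has 30 days: 47 − 30 = 17 left.
17 days into May 2068 → May 17, 2068.

May 17, 2068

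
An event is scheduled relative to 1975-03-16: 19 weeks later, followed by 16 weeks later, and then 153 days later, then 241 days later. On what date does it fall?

Adding 19 weeks (= 133 days) from March 16, 1975:
March has 31 days, so 31 − 16 = 15 days remain after March 16, 1975; 133 − 15 = 118 left.
April 1975 has 30 days: 118 − 30 = 88 left.
May 1975 has 31 days: 88 − 31 = 57 left.
June 1975 has 30 days: 57 − 30 = 27 left.
27 days into July 1975 → July 27, 1975.
Advancing 16 weeks (= 112 days) from July 27, 1975:
July has 31 days, so 31 − 27 = 4 days remain after July 27, 1975; 112 − 4 = 108 left.
August 1975 has 31 days: 108 − 31 = 77 left.
September 1975 has 30 days: 77 − 30 = 47 left.
October 1975 has 31 days: 47 − 31 = 16 left.
16 days into November 1975 → November 16, 1975.
Adding 153 days from November 16, 1975:
November has 30 days, so 30 − 16 = 14 days remain after November 16, 1975; 153 − 14 = 139 left.
December 1975 has 31 days: 139 − 31 = 108 left.
January 1976 has 31 days: 108 − 31 = 77 left.
February 1976 has 29 days (1976 is a leap year): 77 − 29 = 48 left.
March 1976 has 31 days: 48 − 31 = 17 left.
17 days into April 1976 → April 17, 1976.
Adding 241 days from April 17, 1976:
April has 30 days, so 30 − 17 = 13 days remain after April 17, 1976; 241 − 13 = 228 left.
May 1976 has 31 days: 228 − 31 = 197 left.
June 1976 has 30 days: 197 − 30 = 167 left.
July 1976 has 31 days: 167 − 31 = 136 left.
August 1976 has 31 days: 136 − 31 = 105 left.
September 1976 has 30 days: 105 − 30 = 75 left.
October 1976 has 31 days: 75 − 31 = 44 left.
November 1976 has 30 days: 44 − 30 = 14 left.
14 days into December 1976 → December 14, 1976.

December 14, 1976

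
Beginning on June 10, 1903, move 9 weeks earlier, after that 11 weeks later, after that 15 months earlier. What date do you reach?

Subtracting 9 weeks (= 63 days) from June 10, 1903:
Going back 10 days from June 10, 1903 reaches the end of the previous month; 63 − 10 = 53 left.
May 1903 has 31 days: 53 − 31 = 22 left.
April 1903 has 30 days; 30 − 22 = 8 → April 8, 1903.
Counting forward 11 weeks (= 77 days) from April 8, 1903:
April has 30 days, so 30 − 8 = 22 days remain after April 8, 1903; 77 − 22 = 55 left.
May 1903 has 31 days: 55 − 31 = 24 left.
24 days into June 1903 → June 24, 1903.
Subtracting 15 months from June 24, 1903:
month 6 − 15 = -9, which is month 3 of year 1902 → March 1902.
Day 24 is valid in March, giving March 24, 1902.

March 24, 1902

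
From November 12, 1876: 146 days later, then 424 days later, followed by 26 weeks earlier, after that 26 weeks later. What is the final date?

Counting forward 146 days from November 12, 1876:
November has 30 days, so 30 − 12 = 18 days remain after November 12, 1876; 146 − 18 = 128 left.
December 1876 has 31 days: 128 − 31 = 97 left.
January 1877 has 31 days: 97 − 31 = 66 left.
February 1877 has 28 days (1877 is not a leap year): 66 − 28 = 38 left.
March 1877 has 31 days: 38 − 31 = 7 left.
7 days into April 1877 → April 7, 1877.
Counting forward 424 days from April 7, 1877:
April has 30 days, so 30 − 7 = 23 days remain after April 7, 1877; 424 − 23 = 401 left.
May 1877 has 31 days: 401 − 31 = 370 left.
June 1877 has 30 days: 370 − 30 = 340 left.
July 1877 has 31 days: 340 − 31 = 309 left.
August 1877 has 31 days: 309 − 31 = 278 left.
September 1877 has 30 days: 278 − 30 = 248 left.
October 1877 has 31 days: 248 − 31 = 217 left.
November 1877 has 30 days: 217 − 30 = 187 left.
December 1877 has 31 days: 187 − 31 = 156 left.
January 1878 has 31 days: 156 − 31 = 125 left.
February 1878 has 28 days (1878 is not a leap year): 125 − 28 = 97 left.
March 1878 has 31 days: 97 − 31 = 66 left.
April 1878 has 30 days: 66 − 30 = 36 left.
May 1878 has 31 days: 36 − 31 = 5 left.
5 days into June 1878 → June 5, 1878.
Subtracting 26 weeks (= 182 days) from June 5, 1878:
Going back 5 days from June 5, 1878 reaches the end of the previous month; 182 − 5 = 177 left.
May 1878 has 31 days: 177 − 31 = 146 left.
April 1878 has 30 days: 146 − 30 = 116 left.
March 1878 has 31 days: 116 − 31 = 85 left.
February 1878 has 28 days (1878 is not a leap year): 85 − 28 = 57 left.
January 1878 has 31 days: 57 − 31 = 26 left.
December 1877 has 31 days; 31 − 26 = 5 → December 5, 1877.
Counting forward 26 weeks (= 182 days) from December 5, 1877:
December has 31 days, so 31 − 5 = 26 days remain after December 5, 1877; 182 − 26 = 156 left.
January 1878 has 31 days: 156 − 31 = 125 left.
February 1878 has 28 days (1878 is not a leap year): 125 − 28 = 97 left.
March 1878 has 31 days: 97 − 31 = 66 left.
April 1878 has 30 days: 66 − 30 = 36 left.
May 1878 has 31 days: 36 − 31 = 5 left.
5 days into June 1878 → June 5, 1878.

June 5, 1878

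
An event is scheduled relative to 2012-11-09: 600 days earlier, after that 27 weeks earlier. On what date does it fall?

September 12, 2010

Subtracting 600 days from November 9, 2012:
Going back 9 days from November 9, 2012 reaches the end of the previous month; 600 − 9 = 591 left.
October 2012 has 31 days: 591 − 31 = 560 left.
September 2012 has 30 days: 560 − 30 = 530 left.
August 2012 has 31 days: 530 − 31 = 499 left.
July 2012 has 31 days: 499 − 31 = 468 left.
June 2012 has 30 days: 468 − 30 = 438 left.
May 2012 has 31 days: 438 − 31 = 407 left.
April 2012 has 30 days: 407 − 30 = 377 left.
March 2012 has 31 days: 377 − 31 = 346 left.
February 2012 has 29 days (2012 is a leap year): 346 − 29 = 317 left.
January 2012 has 31 days: 317 − 31 = 286 left.
December 2011 has 31 days: 286 − 31 = 255 left.
November 2011 has 30 days: 255 − 30 = 225 left.
October 2011 has 31 days: 225 − 31 = 194 left.
September 2011 has 30 days: 194 − 30 = 164 left.
August 2011 has 31 days: 164 − 31 = 133 left.
July 2011 has 31 days: 133 − 31 = 102 left.
June 2011 has 30 days: 102 − 30 = 72 left.
May 2011 has 31 days: 72 − 31 = 41 left.
April 2011 has 30 days: 41 − 30 = 11 left.
March 2011 has 31 days; 31 − 11 = 20 → March 20, 2011.
Counting back 27 weeks (= 189 days) from March 20, 2011:
Going back 20 days from March 20, 2011 reaches the end of the previous month; 189 − 20 = 169 left.
February 2011 has 28 days (2011 is not a leap year): 169 − 28 = 141 left.
January 2011 has 31 days: 141 − 31 = 110 left.
December 2010 has 31 days: 110 − 31 = 79 left.
November 2010 has 30 days: 79 − 30 = 49 left.
October 2010 has 31 days: 49 − 31 = 18 left.
September 2010 has 30 days; 30 − 18 = 12 → September 12, 2010.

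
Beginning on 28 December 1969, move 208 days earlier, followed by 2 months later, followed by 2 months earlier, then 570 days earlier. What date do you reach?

Subtracting 208 days from December 28, 1969:
Going back 28 days from December 28, 1969 reaches the end of the previous month; 208 − 28 = 180 left.
November 1969 has 30 days: 180 − 30 = 150 left.
October 1969 has 31 days: 150 − 31 = 119 left.
September 1969 has 30 days: 119 − 30 = 89 left.
August 1969 has 31 days: 89 − 31 = 58 left.
July 1969 has 31 days: 58 − 31 = 27 left.
June 1969 has 30 days; 30 − 27 = 3 → June 3, 1969.
Counting forward 2 months from June 3, 1969:
month 6 + 2 = 8 → August 1969.
Day 3 is valid in August, giving August 3, 1969.
Counting back 2 months from August 3, 1969:
month 8 − 2 = 6 → June 1969.
Day 3 is valid in June, giving June 3, 1969.
Counting back 570 days from June 3, 1969:
Going back 3 days from June 3, 1969 reaches the end of the previous month; 570 − 3 = 567 left.
May 1969 has 31 days: 567 − 31 = 536 left.
April 1969 has 30 days: 536 − 30 = 506 left.
March 1969 has 31 days: 506 − 31 = 475 left.
February 1969 has 28 days (1969 is not a leap year): 475 − 28 = 447 left.
January 1969 has 31 days: 447 − 31 = 416 left.
December 1968 has 31 days: 416 − 31 = 385 left.
November 1968 has 30 days: 385 − 30 = 355 left.
October 1968 has 31 days: 355 − 31 = 324 left.
September 1968 has 30 days: 324 − 30 = 294 left.
August 1968 has 31 days: 294 − 31 = 263 left.
July 1968 has 31 days: 263 − 31 = 232 left.
June 1968 has 30 days: 232 − 30 = 202 left.
May 1968 has 31 days: 202 − 31 = 171 left.
April 1968 has 30 days: 171 − 30 = 141 left.
March 1968 has 31 days: 141 − 31 = 110 left.
February 1968 has 29 days (1968 is a leap year): 110 − 29 = 81 left.
January 1968 has 31 days: 81 − 31 = 50 left.
December 1967 has 31 days: 50 − 31 = 19 left.
November 1967 has 30 days; 30 − 19 = 11 → November 11, 1967.

November 11, 1967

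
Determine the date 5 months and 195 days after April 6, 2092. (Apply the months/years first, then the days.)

March 20, 2093

Adding 5 months and 195 days from April 6, 2092: first the month/year part, then the days.
month 4 + 5 = 9 → September 2092.
Day 6 is valid in September, giving September 6, 2092.
Now add 195 days from September 6, 2092.
September has 30 days, so 30 − 6 = 24 days remain after September 6, 2092; 195 − 24 = 171 left.
October 2092 has 31 days: 171 − 31 = 140 left.
November 2092 has 30 days: 140 − 30 = 110 left.
December 2092 has 31 days: 110 − 31 = 79 left.
January 2093 has 31 days: 79 − 31 = 48 left.
February 2093 has 28 days (2093 is not a leap year): 48 − 28 = 20 left.
20 days into March 2093 → March 20, 2093.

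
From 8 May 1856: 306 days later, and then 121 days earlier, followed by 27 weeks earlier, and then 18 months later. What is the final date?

Advancing 306 days from May 8, 1856:
May has 31 days, so 31 − 8 = 23 days remain after May 8, 1856; 306 − 23 = 283 left.
June 1856 has 30 days: 283 − 30 = 253 left.
July 1856 has 31 days: 253 − 31 = 222 left.
August 1856 has 31 days: 222 − 31 = 191 left.
September 1856 has 30 days: 191 − 30 = 161 left.
October 1856 has 31 days: 161 − 31 = 130 left.
November 1856 has 30 days: 130 − 30 = 100 left.
December 1856 has 31 days: 100 − 31 = 69 left.
January 1857 has 31 days: 69 − 31 = 38 left.
February 1857 has 28 days (1857 is not a leap year): 38 − 28 = 10 left.
10 days into March 1857 → March 10, 1857.
Subtracting 121 days from March 10, 1857:
Going back 10 days from March 10, 1857 reaches the end of the previous month; 121 − 10 = 111 left.
February 1857 has 28 days (1857 is not a leap year): 111 − 28 = 83 left.
January 1857 has 31 days: 83 − 31 = 52 left.
December 1856 has 31 days: 52 − 31 = 21 left.
November 1856 has 30 days; 30 − 21 = 9 → November 9, 1856.
Subtracting 27 weeks (= 189 days) from November 9, 1856:
Going back 9 days from November 9, 1856 reaches the end of the previous month; 189 − 9 = 180 left.
October 1856 has 31 days: 180 − 31 = 149 left.
September 1856 has 30 days: 149 − 30 = 119 left.
August 1856 has 31 days: 119 − 31 = 88 left.
July 1856 has 31 days: 88 − 31 = 57 left.
June 1856 has 30 days: 57 − 30 = 27 left.
May 1856 has 31 days; 31 − 27 = 4 → May 4, 1856.
Counting forward 18 months from May 4, 1856:
month 5 + 18 = 23, which is month 11 of year 1857 → November 1857.
Day 4 is valid in November, giving November 4, 1857.

November 4, 1857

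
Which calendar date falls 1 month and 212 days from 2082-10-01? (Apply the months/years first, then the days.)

June 1, 2083

Counting forward 1 month and 212 days from October 1, 2082: first the month/year part, then the days.
month 10 + 1 = 11 → November 2082.
Day 1 is valid in November, giving November 1, 2082.
Now add 212 days from November 1, 2082.
November has 30 days, so 30 − 1 = 29 days remain after November 1, 2082; 212 − 29 = 183 left.
December 2082 has 31 days: 183 − 31 = 152 left.
January 2083 has 31 days: 152 − 31 = 121 left.
February 2083 has 28 days (2083 is not a leap year): 121 − 28 = 93 left.
March 2083 has 31 days: 93 − 31 = 62 left.
April 2083 has 30 days: 62 − 30 = 32 left.
May 2083 has 31 days: 32 − 31 = 1 left.
1 day into June 2083 → June 1, 2083.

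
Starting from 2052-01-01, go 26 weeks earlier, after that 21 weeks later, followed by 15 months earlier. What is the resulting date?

Counting back 26 weeks (= 182 days) from January 1, 2052:
Going back 1 day from January 1, 2052 reaches the end of the previous month; 182 − 1 = 181 left.
December 2051 has 31 days: 181 − 31 = 150 left.
November 2051 has 30 days: 150 − 30 = 120 left.
October 2051 has 31 days: 120 − 31 = 89 left.
September 2051 has 30 days: 89 − 30 = 59 left.
August 2051 has 31 days: 59 − 31 = 28 left.
July 2051 has 31 days; 31 − 28 = 3 → July 3, 2051.
Advancing 21 weeks (= 147 days) from July 3, 2051:
July has 31 days, so 31 − 3 = 28 days remain after July 3, 2051; 147 − 28 = 119 left.
August 2051 has 31 days: 119 − 31 = 88 left.
September 2051 has 30 days: 88 − 30 = 58 left.
October 2051 has 31 days: 58 − 31 = 27 left.
27 days into November 2051 → November 27, 2051.
Going back 15 months from November 27, 2051:
month 11 − 15 = -4, which is month 8 of year 2050 → August 2050.
Day 27 is valid in August, giving August 27, 2050.

August 27, 2050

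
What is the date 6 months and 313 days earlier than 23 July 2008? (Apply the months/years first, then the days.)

March 16, 2007

Going back 6 months and 313 days from July 23, 2008: first the month/year part, then the days.
month 7 − 6 = 1 → January 2008.
Day 23 is valid in January, giving January 23, 2008.
Now subtract 313 days from January 23, 2008.
Going back 23 days from January 23, 2008 reaches the end of the previous month; 313 − 23 = 290 left.
December 2007 has 31 days: 290 − 31 = 259 left.
November 2007 has 30 days: 259 − 30 = 229 left.
October 2007 has 31 days: 229 − 31 = 198 left.
September 2007 has 30 days: 198 − 30 = 168 left.
August 2007 has 31 days: 168 − 31 = 137 left.
July 2007 has 31 days: 137 − 31 = 106 left.
June 2007 has 30 days: 106 − 30 = 76 left.
May 2007 has 31 days: 76 − 31 = 45 left.
April 2007 has 30 days: 45 − 30 = 15 left.
March 2007 has 31 days; 31 − 15 = 16 → March 16, 2007.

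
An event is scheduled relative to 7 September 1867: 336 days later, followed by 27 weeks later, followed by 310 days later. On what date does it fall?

December 20, 1869

Adding 336 days from September 7, 1867:
September has 30 days, so 30 − 7 = 23 days remain after September 7, 1867; 336 − 23 = 313 left.
October 1867 has 31 days: 313 − 31 = 282 left.
November 1867 has 30 days: 282 − 30 = 252 left.
December 1867 has 31 days: 252 − 31 = 221 left.
January 1868 has 31 days: 221 − 31 = 190 left.
February 1868 has 29 days (1868 is a leap year): 190 − 29 = 161 left.
March 1868 has 31 days: 161 − 31 = 130 left.
April 1868 has 30 days: 130 − 30 = 100 left.
May 1868 has 31 days: 100 − 31 = 69 left.
June 1868 has 30 days: 69 − 30 = 39 left.
July 1868 has 31 days: 39 − 31 = 8 left.
8 days into August 1868 → August 8, 1868.
Counting forward 27 weeks (= 189 days) from August 8, 1868:
August has 31 days, so 31 − 8 = 23 days remain after August 8, 1868; 189 − 23 = 166 left.
September 1868 has 30 days: 166 − 30 = 136 left.
October 1868 has 31 days: 136 − 31 = 105 left.
November 1868 has 30 days: 105 − 30 = 75 left.
December 1868 has 31 days: 75 − 31 = 44 left.
January 1869 has 31 days: 44 − 31 = 13 left.
13 days into February 1869 → February 13, 1869.
Counting forward 310 days from February 13, 1869:
February has 28 days, so 28 − 13 = 15 days remain after February 13, 1869; 310 − 15 = 295 left.
March 1869 has 31 days: 295 − 31 = 264 left.
April 1869 has 30 days: 264 − 30 = 234 left.
May 1869 has 31 days: 234 − 31 = 203 left.
June 1869 has 30 days: 203 − 30 = 173 left.
July 1869 has 31 days: 173 − 31 = 142 left.
August 1869 has 31 days: 142 − 31 = 111 left.
September 1869 has 30 days: 111 − 30 = 81 left.
October 1869 has 31 days: 81 − 31 = 50 left.
November 1869 has 30 days: 50 − 30 = 20 left.
20 days into December 1869 → December 20, 1869.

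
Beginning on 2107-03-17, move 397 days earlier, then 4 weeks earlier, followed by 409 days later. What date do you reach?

March 1, 2107

Going back 397 days from March 17, 2107:
Going back 17 days from March 17, 2107 reaches the end of the previous month; 397 − 17 = 380 left.
February 2107 has 28 days (2107 is not a leap year): 380 − 28 = 352 left.
January 2107 has 31 days: 352 − 31 = 321 left.
December 2106 has 31 days: 321 − 31 = 290 left.
November 2106 has 30 days: 290 − 30 = 260 left.
October 2106 has 31 days: 260 − 31 = 229 left.
September 2106 has 30 days: 229 − 30 = 199 left.
August 2106 has 31 days: 199 − 31 = 168 left.
July 2106 has 31 days: 168 − 31 = 137 left.
June 2106 has 30 days: 137 − 30 = 107 left.
May 2106 has 31 days: 107 − 31 = 76 left.
April 2106 has 30 days: 76 − 30 = 46 left.
March 2106 has 31 days: 46 − 31 = 15 left.
February 2106 has 28 days; 28 − 15 = 13 → February 13, 2106.
Counting back 4 weeks (= 28 days) from February 13, 2106:
Going back 13 days from February 13, 2106 reaches the end of the previous month; 28 − 13 = 15 left.
January 2106 has 31 days; 31 − 15 = 16 → January 16, 2106.
Advancing 409 days from January 16, 2106:
January has 31 days, so 31 − 16 = 15 days remain after January 16, 2106; 409 − 15 = 394 left.
February 2106 has 28 days (2106 is not a leap year): 394 − 28 = 366 left.
March 2106 has 31 days: 366 − 31 = 335 left.
April 2106 has 30 days: 335 − 30 = 305 left.
May 2106 has 31 days: 305 − 31 = 274 left.
June 2106 has 30 days: 274 − 30 = 244 left.
July 2106 has 31 days: 244 − 31 = 213 left.
August 2106 has 31 days: 213 − 31 = 182 left.
September 2106 has 30 days: 182 − 30 = 152 left.
October 2106 has 31 days: 152 − 31 = 121 left.
November 2106 has 30 days: 121 − 30 = 91 left.
December 2106 has 31 days: 91 − 31 = 60 left.
January 2107 has 31 days: 60 − 31 = 29 left.
February 2107 has 28 days (2107 is not a leap year): 29 − 28 = 1 left.
1 day into March 2107 → March 1, 2107.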